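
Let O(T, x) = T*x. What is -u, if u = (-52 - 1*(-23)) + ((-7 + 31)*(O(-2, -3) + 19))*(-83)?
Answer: 49829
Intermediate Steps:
u = -49829 (u = (-52 - 1*(-23)) + ((-7 + 31)*(-2*(-3) + 19))*(-83) = (-52 + 23) + (24*(6 + 19))*(-83) = -29 + (24*25)*(-83) = -29 + 600*(-83) = -29 - 49800 = -49829)
-u = -1*(-49829) = 49829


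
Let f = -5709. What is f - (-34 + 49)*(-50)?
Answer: -4959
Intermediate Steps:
f - (-34 + 49)*(-50) = -5709 - (-34 + 49)*(-50) = -5709 - 15*(-50) = -5709 - 1*(-750) = -5709 + 750 = -4959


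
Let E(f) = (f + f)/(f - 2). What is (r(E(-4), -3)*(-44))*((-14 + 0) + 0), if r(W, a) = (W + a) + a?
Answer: -8624/3 ≈ -2874.7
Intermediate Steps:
E(f) = 2*f/(-2 + f) (E(f) = (2*f)/(-2 + f) = 2*f/(-2 + f))
r(W, a) = W + 2*a
(r(E(-4), -3)*(-44))*((-14 + 0) + 0) = ((2*(-4)/(-2 - 4) + 2*(-3))*(-44))*((-14 + 0) + 0) = ((2*(-4)/(-6) - 6)*(-44))*(-14 + 0) = ((2*(-4)*(-⅙) - 6)*(-44))*(-14) = ((4/3 - 6)*(-44))*(-14) = -14/3*(-44)*(-14) = (616/3)*(-14) = -8624/3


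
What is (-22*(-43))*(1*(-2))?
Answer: -1892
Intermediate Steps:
(-22*(-43))*(1*(-2)) = 946*(-2) = -1892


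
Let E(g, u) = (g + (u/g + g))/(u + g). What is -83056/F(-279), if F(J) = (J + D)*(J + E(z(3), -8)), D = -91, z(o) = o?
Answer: -124584/155215 ≈ -0.80265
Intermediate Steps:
E(g, u) = (2*g + u/g)/(g + u) (E(g, u) = (g + (u/g + g))/(g + u) = (g + (g + u/g))/(g + u) = (2*g + u/g)/(g + u))
F(J) = (-91 + J)*(-⅔ + J) (F(J) = (J - 91)*(J + (-8 + 2*3²)/(3*(3 - 8))) = (-91 + J)*(J + (⅓)*(-8 + 2*9)/(-5)) = (-91 + J)*(J + (⅓)*(-⅕)*(-8 + 18)) = (-91 + J)*(J + (⅓)*(-⅕)*10) = (-91 + J)*(J - ⅔) = (-91 + J)*(-⅔ + J))
-83056/F(-279) = -83056/(182/3 + (-279)² - 275/3*(-279)) = -83056/(182/3 + 77841 + 25575) = -83056/310430/3 = -83056*3/310430 = -124584/155215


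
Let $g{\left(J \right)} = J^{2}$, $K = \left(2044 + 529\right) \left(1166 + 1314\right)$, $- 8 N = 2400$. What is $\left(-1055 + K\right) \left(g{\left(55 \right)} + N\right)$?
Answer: $17385459125$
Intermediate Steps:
$N = -300$ ($N = \left(- \frac{1}{8}\right) 2400 = -300$)
$K = 6381040$ ($K = 2573 \cdot 2480 = 6381040$)
$\left(-1055 + K\right) \left(g{\left(55 \right)} + N\right) = \left(-1055 + 6381040\right) \left(55^{2} - 300\right) = 6379985 \left(3025 - 300\right) = 6379985 \cdot 2725 = 17385459125$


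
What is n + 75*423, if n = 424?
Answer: 32149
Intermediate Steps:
n + 75*423 = 424 + 75*423 = 424 + 31725 = 32149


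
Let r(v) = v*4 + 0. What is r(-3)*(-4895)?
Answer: 58740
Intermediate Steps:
r(v) = 4*v (r(v) = 4*v + 0 = 4*v)
r(-3)*(-4895) = (4*(-3))*(-4895) = -12*(-4895) = 58740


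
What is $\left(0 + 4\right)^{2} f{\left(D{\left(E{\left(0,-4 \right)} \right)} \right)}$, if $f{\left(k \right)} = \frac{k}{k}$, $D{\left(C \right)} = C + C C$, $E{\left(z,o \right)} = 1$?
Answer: $16$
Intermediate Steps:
$D{\left(C \right)} = C + C^{2}$
$f{\left(k \right)} = 1$
$\left(0 + 4\right)^{2} f{\left(D{\left(E{\left(0,-4 \right)} \right)} \right)} = \left(0 + 4\right)^{2} \cdot 1 = 4^{2} \cdot 1 = 16 \cdot 1 = 16$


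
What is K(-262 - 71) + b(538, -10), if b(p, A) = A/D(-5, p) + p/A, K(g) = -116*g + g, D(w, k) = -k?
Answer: 51434439/1345 ≈ 38241.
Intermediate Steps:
K(g) = -115*g
b(p, A) = p/A - A/p (b(p, A) = A/((-p)) + p/A = A*(-1/p) + p/A = -A/p + p/A = p/A - A/p)
K(-262 - 71) + b(538, -10) = -115*(-262 - 71) + (538/(-10) - 1*(-10)/538) = -115*(-333) + (538*(-1/10) - 1*(-10)*1/538) = 38295 + (-269/5 + 5/269) = 38295 - 72336/1345 = 51434439/1345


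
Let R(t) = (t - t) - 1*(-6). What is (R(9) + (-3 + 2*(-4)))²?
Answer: 25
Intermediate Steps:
R(t) = 6 (R(t) = 0 + 6 = 6)
(R(9) + (-3 + 2*(-4)))² = (6 + (-3 + 2*(-4)))² = (6 + (-3 - 8))² = (6 - 11)² = (-5)² = 25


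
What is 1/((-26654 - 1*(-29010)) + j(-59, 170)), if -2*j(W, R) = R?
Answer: 1/2271 ≈ 0.00044033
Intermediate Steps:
j(W, R) = -R/2
1/((-26654 - 1*(-29010)) + j(-59, 170)) = 1/((-26654 - 1*(-29010)) - ½*170) = 1/((-26654 + 29010) - 85) = 1/(2356 - 85) = 1/2271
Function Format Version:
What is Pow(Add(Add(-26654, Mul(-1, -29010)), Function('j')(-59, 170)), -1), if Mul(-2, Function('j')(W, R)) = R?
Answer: Rational(1, 2271) ≈ 0.00044033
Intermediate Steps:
Function('j')(W, R) = Mul(Rational(-1, 2), R)
Pow(Add(Add(-26654, Mul(-1, -29010)), Function('j')(-59, 170)), -1) = Pow(Add(Add(-26654, Mul(-1, -29010)), Mul(Rational(-1, 2), 170)), -1) = Pow(Add(Add(-26654, 29010), -85), -1) = Pow(Add(2356, -85), -1) = Pow(2271, -1) = Rational(1, 2271)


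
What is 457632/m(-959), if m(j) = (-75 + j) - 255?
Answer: -457632/1289 ≈ -355.03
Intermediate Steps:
m(j) = -330 + j
457632/m(-959) = 457632/(-330 - 959) = 457632/(-1289) = 457632*(-1/1289) = -457632/1289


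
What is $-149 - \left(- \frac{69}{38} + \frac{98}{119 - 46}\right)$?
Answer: $- \frac{412013}{2774} \approx -148.53$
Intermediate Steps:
$-149 - \left(- \frac{69}{38} + \frac{98}{119 - 46}\right) = -149 - \left(- \frac{69}{38} + \frac{98}{73}\right) = -149 + \left(\left(-98\right) \frac{1}{73} + \frac{69}{38}\right) = -149 + \left(- \frac{98}{73} + \frac{69}{38}\right) = -149 + \frac{1313}{2774} = - \frac{412013}{2774}$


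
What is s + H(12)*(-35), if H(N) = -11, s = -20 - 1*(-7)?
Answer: 372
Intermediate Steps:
s = -13 (s = -20 + 7 = -13)
s + H(12)*(-35) = -13 - 11*(-35) = -13 + 385 = 372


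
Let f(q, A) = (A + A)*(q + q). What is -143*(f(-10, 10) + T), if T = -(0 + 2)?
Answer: 57486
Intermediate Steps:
f(q, A) = 4*A*q (f(q, A) = (2*A)*(2*q) = 4*A*q)
T = -2 (T = -1*2 = -2)
-143*(f(-10, 10) + T) = -143*(4*10*(-10) - 2) = -143*(-400 - 2) = -143*(-402) = 57486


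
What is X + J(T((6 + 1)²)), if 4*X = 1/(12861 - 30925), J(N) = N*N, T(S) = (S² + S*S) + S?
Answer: 1700342715455/72256 ≈ 2.3532e+7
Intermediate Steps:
T(S) = S + 2*S² (T(S) = (S² + S²) + S = 2*S² + S = S + 2*S²)
J(N) = N²
X = -1/72256 (X = 1/(4*(12861 - 30925)) = (¼)/(-18064) = (¼)*(-1/18064) = -1/72256 ≈ -1.3840e-5)
X + J(T((6 + 1)²)) = -1/72256 + ((6 + 1)²*(1 + 2*(6 + 1)²))² = -1/72256 + (7²*(1 + 2*7²))² = -1/72256 + (49*(1 + 2*49))² = -1/72256 + (49*(1 + 98))² = -1/72256 + (49*99)² = -1/72256 + 4851² = -1/72256 + 23532201 = 1700342715455/72256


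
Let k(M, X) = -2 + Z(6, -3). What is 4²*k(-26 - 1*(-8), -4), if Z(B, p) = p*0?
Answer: -32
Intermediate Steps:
Z(B, p) = 0
k(M, X) = -2 (k(M, X) = -2 + 0 = -2)
4²*k(-26 - 1*(-8), -4) = 4²*(-2) = 16*(-2) = -32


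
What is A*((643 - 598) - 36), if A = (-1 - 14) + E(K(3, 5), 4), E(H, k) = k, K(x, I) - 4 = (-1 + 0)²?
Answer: -99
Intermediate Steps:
K(x, I) = 5 (K(x, I) = 4 + (-1 + 0)² = 4 + (-1)² = 4 + 1 = 5)
A = -11 (A = (-1 - 14) + 4 = -15 + 4 = -11)
A*((643 - 598) - 36) = -11*((643 - 598) - 36) = -11*(45 - 36) = -11*9 = -99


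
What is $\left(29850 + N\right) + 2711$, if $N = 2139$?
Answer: $34700$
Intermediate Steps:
$\left(29850 + N\right) + 2711 = \left(29850 + 2139\right) + 2711 = 31989 + 2711 = 34700$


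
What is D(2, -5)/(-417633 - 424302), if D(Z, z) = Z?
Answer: -2/841935 ≈ -2.3755e-6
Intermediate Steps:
D(2, -5)/(-417633 - 424302) = 2/(-417633 - 424302) = 2/(-841935) = -1/841935*2 = -2/841935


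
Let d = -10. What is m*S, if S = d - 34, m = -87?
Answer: 3828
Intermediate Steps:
S = -44 (S = -10 - 34 = -44)
m*S = -87*(-44) = 3828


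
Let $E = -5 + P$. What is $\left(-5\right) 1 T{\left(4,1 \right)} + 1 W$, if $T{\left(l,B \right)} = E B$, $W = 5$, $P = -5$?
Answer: $55$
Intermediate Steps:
$E = -10$ ($E = -5 - 5 = -10$)
$T{\left(l,B \right)} = - 10 B$
$\left(-5\right) 1 T{\left(4,1 \right)} + 1 W = \left(-5\right) 1 \left(\left(-10\right) 1\right) + 1 \cdot 5 = \left(-5\right) \left(-10\right) + 5 = 50 + 5 = 55$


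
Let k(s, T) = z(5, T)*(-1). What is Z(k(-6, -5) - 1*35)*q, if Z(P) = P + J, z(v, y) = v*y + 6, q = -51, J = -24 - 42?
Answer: 4182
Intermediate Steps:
J = -66
z(v, y) = 6 + v*y
k(s, T) = -6 - 5*T (k(s, T) = (6 + 5*T)*(-1) = -6 - 5*T)
Z(P) = -66 + P (Z(P) = P - 66 = -66 + P)
Z(k(-6, -5) - 1*35)*q = (-66 + ((-6 - 5*(-5)) - 1*35))*(-51) = (-66 + ((-6 + 25) - 35))*(-51) = (-66 + (19 - 35))*(-51) = (-66 - 16)*(-51) = -82*(-51) = 4182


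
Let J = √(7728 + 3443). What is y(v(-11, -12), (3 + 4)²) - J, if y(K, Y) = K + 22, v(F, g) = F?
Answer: 11 - √11171 ≈ -94.693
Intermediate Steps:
y(K, Y) = 22 + K
J = √11171 ≈ 105.69
y(v(-11, -12), (3 + 4)²) - J = (22 - 11) - √11171 = 11 - √11171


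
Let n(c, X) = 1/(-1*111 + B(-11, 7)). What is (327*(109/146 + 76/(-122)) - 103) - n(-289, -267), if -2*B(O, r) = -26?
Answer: -13651403/218197 ≈ -62.565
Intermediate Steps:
B(O, r) = 13 (B(O, r) = -½*(-26) = 13)
n(c, X) = -1/98 (n(c, X) = 1/(-1*111 + 13) = 1/(-111 + 13) = 1/(-98) = -1/98)
(327*(109/146 + 76/(-122)) - 103) - n(-289, -267) = (327*(109/146 + 76/(-122)) - 103) - 1*(-1/98) = (327*(109*(1/146) + 76*(-1/122)) - 103) + 1/98 = (327*(109/146 - 38/61) - 103) + 1/98 = (327*(1101/8906) - 103) + 1/98 = (360027/8906 - 103) + 1/98 = -557291/8906 + 1/98 = -13651403/218197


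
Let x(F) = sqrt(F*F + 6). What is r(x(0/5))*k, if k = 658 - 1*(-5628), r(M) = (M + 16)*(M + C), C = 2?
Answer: 238868 + 113148*sqrt(6) ≈ 5.1602e+5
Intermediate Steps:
x(F) = sqrt(6 + F**2) (x(F) = sqrt(F**2 + 6) = sqrt(6 + F**2))
r(M) = (2 + M)*(16 + M) (r(M) = (M + 16)*(M + 2) = (16 + M)*(2 + M) = (2 + M)*(16 + M))
k = 6286 (k = 658 + 5628 = 6286)
r(x(0/5))*k = (32 + (sqrt(6 + (0/5)**2))**2 + 18*sqrt(6 + (0/5)**2))*6286 = (32 + (sqrt(6 + (0*(1/5))**2))**2 + 18*sqrt(6 + (0*(1/5))**2))*6286 = (32 + (sqrt(6 + 0**2))**2 + 18*sqrt(6 + 0**2))*6286 = (32 + (sqrt(6 + 0))**2 + 18*sqrt(6 + 0))*6286 = (32 + (sqrt(6))**2 + 18*sqrt(6))*6286 = (32 + 6 + 18*sqrt(6))*6286 = (38 + 18*sqrt(6))*6286 = 238868 + 113148*sqrt(6)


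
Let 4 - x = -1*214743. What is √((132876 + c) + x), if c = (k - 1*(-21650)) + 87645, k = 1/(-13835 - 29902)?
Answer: √874049942325405/43737 ≈ 675.96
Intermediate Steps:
k = -1/43737 (k = 1/(-43737) = -1/43737 ≈ -2.2864e-5)
x = 214747 (x = 4 - (-1)*214743 = 4 - 1*(-214743) = 4 + 214743 = 214747)
c = 4780235414/43737 (c = (-1/43737 - 1*(-21650)) + 87645 = (-1/43737 + 21650) + 87645 = 946906049/43737 + 87645 = 4780235414/43737 ≈ 1.0930e+5)
√((132876 + c) + x) = √((132876 + 4780235414/43737) + 214747) = √(10591833026/43737 + 214747) = √(19984222565/43737) = √874049942325405/43737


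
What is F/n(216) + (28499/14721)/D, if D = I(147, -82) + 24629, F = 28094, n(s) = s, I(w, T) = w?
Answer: 426944184517/3282547464 ≈ 130.06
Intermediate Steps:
D = 24776 (D = 147 + 24629 = 24776)
F/n(216) + (28499/14721)/D = 28094/216 + (28499/14721)/24776 = 28094*(1/216) + (28499*(1/14721))*(1/24776) = 14047/108 + (28499/14721)*(1/24776) = 14047/108 + 28499/364727496 = 426944184517/3282547464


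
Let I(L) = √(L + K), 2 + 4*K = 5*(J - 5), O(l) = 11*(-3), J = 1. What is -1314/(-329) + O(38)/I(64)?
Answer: 1314/329 - 11*√26/13 ≈ -0.32063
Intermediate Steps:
O(l) = -33
K = -11/2 (K = -½ + (5*(1 - 5))/4 = -½ + (5*(-4))/4 = -½ + (¼)*(-20) = -½ - 5 = -11/2 ≈ -5.5000)
I(L) = √(-11/2 + L) (I(L) = √(L - 11/2) = √(-11/2 + L))
-1314/(-329) + O(38)/I(64) = -1314/(-329) - 33*2/√(-22 + 4*64) = -1314*(-1/329) - 33*2/√(-22 + 256) = 1314/329 - 33*√26/39 = 1314/329 - 11*√26/13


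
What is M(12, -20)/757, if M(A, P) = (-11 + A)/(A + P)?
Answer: -1/6056 ≈ -0.00016513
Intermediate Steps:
M(A, P) = (-11 + A)/(A + P)
M(12, -20)/757 = ((-11 + 12)/(12 - 20))/757 = (1/(-8))*(1/757) = -⅛*1*(1/757) = -⅛*1/757 = -1/6056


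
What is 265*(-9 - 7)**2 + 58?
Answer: 67898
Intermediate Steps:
265*(-9 - 7)**2 + 58 = 265*(-16)**2 + 58 = 265*256 + 58 = 67840 + 58 = 67898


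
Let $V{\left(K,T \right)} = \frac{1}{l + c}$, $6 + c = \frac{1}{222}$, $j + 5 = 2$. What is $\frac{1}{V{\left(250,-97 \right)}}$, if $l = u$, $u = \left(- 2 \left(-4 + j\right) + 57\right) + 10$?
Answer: $\frac{16651}{222} \approx 75.005$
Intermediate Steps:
$j = -3$ ($j = -5 + 2 = -3$)
$c = - \frac{1331}{222}$ ($c = -6 + \frac{1}{222} = - \frac{1331}{222} \approx -5.9955$)
$u = 81$ ($u = \left(- 2 \left(-4 - 3\right) + 57\right) + 10 = \left(\left(-2\right) \left(-7\right) + 57\right) + 10 = \left(14 + 57\right) + 10 = 71 + 10 = 81$)
$l = 81$
$V{\left(K,T \right)} = \frac{222}{16651}$ ($V{\left(K,T \right)} = \frac{1}{81 - \frac{1331}{222}} = \frac{1}{\frac{16651}{222}} = \frac{222}{16651}$)
$\frac{1}{V{\left(250,-97 \right)}} = \frac{1}{\frac{222}{16651}} = \frac{16651}{222}$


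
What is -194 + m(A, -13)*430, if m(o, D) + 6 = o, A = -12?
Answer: -7934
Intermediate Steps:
m(o, D) = -6 + o
-194 + m(A, -13)*430 = -194 + (-6 - 12)*430 = -194 - 18*430 = -194 - 7740 = -7934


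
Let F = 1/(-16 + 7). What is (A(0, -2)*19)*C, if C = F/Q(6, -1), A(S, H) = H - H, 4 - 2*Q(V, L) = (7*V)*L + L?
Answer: 0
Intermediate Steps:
Q(V, L) = 2 - L/2 - 7*L*V/2 (Q(V, L) = 2 - ((7*V)*L + L)/2 = 2 - (7*L*V + L)/2 = 2 - (L + 7*L*V)/2 = 2 + (-L/2 - 7*L*V/2) = 2 - L/2 - 7*L*V/2)
A(S, H) = 0
F = -1/9 (F = 1/(-9) = -1/9 ≈ -0.11111)
C = -2/423 (C = -1/(9*(2 - 1/2*(-1) - 7/2*(-1)*6)) = -1/(9*(2 + 1/2 + 21)) = -1/(9*47/2) = -1/9*2/47 = -2/423 ≈ -0.0047281)
(A(0, -2)*19)*C = (0*19)*(-2/423) = 0*(-2/423) = 0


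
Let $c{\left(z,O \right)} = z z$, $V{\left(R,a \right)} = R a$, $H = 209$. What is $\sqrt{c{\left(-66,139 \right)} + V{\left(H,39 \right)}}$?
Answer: $\sqrt{12507} \approx 111.83$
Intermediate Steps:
$c{\left(z,O \right)} = z^{2}$
$\sqrt{c{\left(-66,139 \right)} + V{\left(H,39 \right)}} = \sqrt{\left(-66\right)^{2} + 209 \cdot 39} = \sqrt{4356 + 8151} = \sqrt{12507}$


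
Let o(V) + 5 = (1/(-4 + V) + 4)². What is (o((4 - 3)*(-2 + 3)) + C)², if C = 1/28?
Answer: 4566769/63504 ≈ 71.913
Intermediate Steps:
C = 1/28 ≈ 0.035714
o(V) = -5 + (4 + 1/(-4 + V))² (o(V) = -5 + (1/(-4 + V) + 4)² = -5 + (4 + 1/(-4 + V))²)
(o((4 - 3)*(-2 + 3)) + C)² = ((-5 + (-15 + 4*((4 - 3)*(-2 + 3)))²/(-4 + (4 - 3)*(-2 + 3))²) + 1/28)² = ((-5 + (-15 + 4*(1*1))²/(-4 + 1*1)²) + 1/28)² = ((-5 + (-15 + 4*1)²/(-4 + 1)²) + 1/28)² = ((-5 + (-15 + 4)²/(-3)²) + 1/28)² = ((-5 + (-11)²*(⅑)) + 1/28)² = ((-5 + 121*(⅑)) + 1/28)² = ((-5 + 121/9) + 1/28)² = (76/9 + 1/28)² = (2137/252)² = 4566769/63504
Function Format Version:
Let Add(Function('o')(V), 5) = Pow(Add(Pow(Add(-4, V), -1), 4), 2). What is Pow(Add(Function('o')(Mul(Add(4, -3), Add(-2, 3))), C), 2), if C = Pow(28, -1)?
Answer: Rational(4566769, 63504) ≈ 71.913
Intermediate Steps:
C = Rational(1, 28) ≈ 0.035714
Function('o')(V) = Add(-5, Pow(Add(4, Pow(Add(-4, V), -1)), 2)) (Function('o')(V) = Add(-5, Pow(Add(Pow(Add(-4, V), -1), 4), 2)) = Add(-5, Pow(Add(4, Pow(Add(-4, V), -1)), 2)))
Pow(Add(Function('o')(Mul(Add(4, -3), Add(-2, 3))), C), 2) = Pow(Add(Add(-5, Mul(Pow(Add(-15, Mul(4, Mul(Add(4, -3), Add(-2, 3)))), 2), Pow(Add(-4, Mul(Add(4, -3), Add(-2, 3))), -2))), Rational(1, 28)), 2) = Pow(Add(Add(-5, Mul(Pow(Add(-15, Mul(4, Mul(1, 1))), 2), Pow(Add(-4, Mul(1, 1)), -2))), Rational(1, 28)), 2) = Pow(Add(Add(-5, Mul(Pow(Add(-15, Mul(4, 1)), 2), Pow(Add(-4, 1), -2))), Rational(1, 28)), 2) = Pow(Add(Add(-5, Mul(Pow(Add(-15, 4), 2), Pow(-3, -2))), Rational(1, 28)), 2) = Pow(Add(Add(-5, Mul(Pow(-11, 2), Rational(1, 9))), Rational(1, 28)), 2) = Pow(Add(Add(-5, Mul(121, Rational(1, 9))), Rational(1, 28)), 2) = Pow(Add(Add(-5, Rational(121, 9)), Rational(1, 28)), 2) = Pow(Add(Rational(76, 9), Rational(1, 28)), 2) = Pow(Rational(2137, 252), 2) = Rational(4566769, 63504)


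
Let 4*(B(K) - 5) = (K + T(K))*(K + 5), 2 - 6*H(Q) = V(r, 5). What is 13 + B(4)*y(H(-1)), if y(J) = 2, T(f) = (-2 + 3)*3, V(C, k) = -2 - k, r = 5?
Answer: 109/2 ≈ 54.500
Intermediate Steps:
H(Q) = 3/2 (H(Q) = ⅓ - (-2 - 1*5)/6 = ⅓ - (-2 - 5)/6 = ⅓ - ⅙*(-7) = ⅓ + 7/6 = 3/2)
T(f) = 3 (T(f) = 1*3 = 3)
B(K) = 5 + (3 + K)*(5 + K)/4 (B(K) = 5 + ((K + 3)*(K + 5))/4 = 5 + ((3 + K)*(5 + K))/4 = 5 + (3 + K)*(5 + K)/4)
13 + B(4)*y(H(-1)) = 13 + (35/4 + 2*4 + (¼)*4²)*2 = 13 + (35/4 + 8 + (¼)*16)*2 = 13 + (35/4 + 8 + 4)*2 = 13 + (83/4)*2 = 13 + 83/2 = 109/2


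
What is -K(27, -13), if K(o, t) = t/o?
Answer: 13/27 ≈ 0.48148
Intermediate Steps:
-K(27, -13) = -(-13)/27 = -1*(-13/27) = 13/27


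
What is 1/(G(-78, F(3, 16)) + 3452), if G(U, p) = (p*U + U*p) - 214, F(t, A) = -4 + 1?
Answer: 1/3706 ≈ 0.00026983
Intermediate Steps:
F(t, A) = -3
G(U, p) = -214 + 2*U*p (G(U, p) = (U*p + U*p) - 214 = 2*U*p - 214 = -214 + 2*U*p)
1/(G(-78, F(3, 16)) + 3452) = 1/((-214 + 2*(-78)*(-3)) + 3452) = 1/((-214 + 468) + 3452) = 1/(254 + 3452) = 1/3706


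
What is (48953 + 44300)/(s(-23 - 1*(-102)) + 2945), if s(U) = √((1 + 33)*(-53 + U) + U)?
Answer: 274630085/8672062 - 279759*√107/8672062 ≈ 31.335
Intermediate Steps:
s(U) = √(-1802 + 35*U) (s(U) = √(34*(-53 + U) + U) = √((-1802 + 34*U) + U) = √(-1802 + 35*U))
(48953 + 44300)/(s(-23 - 1*(-102)) + 2945) = (48953 + 44300)/(√(-1802 + 35*(-23 - 1*(-102))) + 2945) = 93253/(√(-1802 + 35*(-23 + 102)) + 2945) = 93253/(√(-1802 + 35*79) + 2945) = 93253/(√(-1802 + 2765) + 2945) = 93253/(√963 + 2945) = 93253/(3*√107 + 2945) = 93253/(2945 + 3*√107)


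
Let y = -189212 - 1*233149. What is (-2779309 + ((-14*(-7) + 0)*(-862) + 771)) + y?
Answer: -3285375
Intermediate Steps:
y = -422361 (y = -189212 - 233149 = -422361)
(-2779309 + ((-14*(-7) + 0)*(-862) + 771)) + y = (-2779309 + ((-14*(-7) + 0)*(-862) + 771)) - 422361 = (-2779309 + ((98 + 0)*(-862) + 771)) - 422361 = (-2779309 + (98*(-862) + 771)) - 422361 = (-2779309 + (-84476 + 771)) - 422361 = (-2779309 - 83705) - 422361 = -2863014 - 422361 = -3285375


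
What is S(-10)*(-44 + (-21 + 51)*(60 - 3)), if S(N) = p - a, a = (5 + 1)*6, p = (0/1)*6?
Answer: -59976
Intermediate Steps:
p = 0 (p = (0*1)*6 = 0*6 = 0)
a = 36 (a = 6*6 = 36)
S(N) = -36 (S(N) = 0 - 1*36 = 0 - 36 = -36)
S(-10)*(-44 + (-21 + 51)*(60 - 3)) = -36*(-44 + (-21 + 51)*(60 - 3)) = -36*(-44 + 30*57) = -36*(-44 + 1710) = -36*1666 = -59976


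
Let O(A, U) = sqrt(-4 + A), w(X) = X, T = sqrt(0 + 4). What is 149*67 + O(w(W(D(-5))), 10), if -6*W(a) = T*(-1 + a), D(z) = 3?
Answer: 9983 + I*sqrt(42)/3 ≈ 9983.0 + 2.1602*I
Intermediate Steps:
T = 2 (T = sqrt(4) = 2)
W(a) = 1/3 - a/3 (W(a) = -(-1 + a)/3 = -(-2 + 2*a)/6 = 1/3 - a/3)
149*67 + O(w(W(D(-5))), 10) = 149*67 + sqrt(-4 + (1/3 - 1/3*3)) = 9983 + sqrt(-4 + (1/3 - 1)) = 9983 + sqrt(-4 - 2/3) = 9983 + sqrt(-14/3) = 9983 + I*sqrt(42)/3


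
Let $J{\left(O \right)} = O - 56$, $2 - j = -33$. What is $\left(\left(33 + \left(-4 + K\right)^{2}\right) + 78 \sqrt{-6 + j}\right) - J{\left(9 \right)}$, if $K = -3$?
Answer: $129 + 78 \sqrt{29} \approx 549.04$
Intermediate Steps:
$j = 35$ ($j = 2 - -33 = 2 + 33 = 35$)
$J{\left(O \right)} = -56 + O$ ($J{\left(O \right)} = O - 56 = -56 + O$)
$\left(\left(33 + \left(-4 + K\right)^{2}\right) + 78 \sqrt{-6 + j}\right) - J{\left(9 \right)} = \left(\left(33 + \left(-4 - 3\right)^{2}\right) + 78 \sqrt{-6 + 35}\right) - \left(-56 + 9\right) = \left(\left(33 + \left(-7\right)^{2}\right) + 78 \sqrt{29}\right) - -47 = \left(\left(33 + 49\right) + 78 \sqrt{29}\right) + 47 = \left(82 + 78 \sqrt{29}\right) + 47 = 129 + 78 \sqrt{29}$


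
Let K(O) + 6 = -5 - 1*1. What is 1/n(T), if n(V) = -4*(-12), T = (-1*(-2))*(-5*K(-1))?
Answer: 1/48 ≈ 0.020833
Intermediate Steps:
K(O) = -12 (K(O) = -6 + (-5 - 1*1) = -6 + (-5 - 1) = -6 - 6 = -12)
T = 120 (T = (-1*(-2))*(-5*(-12)) = 2*60 = 120)
n(V) = 48
1/n(T) = 1/48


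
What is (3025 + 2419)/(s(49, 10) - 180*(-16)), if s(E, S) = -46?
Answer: 2722/1417 ≈ 1.9210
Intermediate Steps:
(3025 + 2419)/(s(49, 10) - 180*(-16)) = (3025 + 2419)/(-46 - 180*(-16)) = 5444/(-46 + 2880) = 5444/2834 = 5444*(1/2834) = 2722/1417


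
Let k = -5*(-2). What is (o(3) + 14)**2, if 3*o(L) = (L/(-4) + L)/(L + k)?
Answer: 534361/2704 ≈ 197.62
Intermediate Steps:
k = 10
o(L) = L/(4*(10 + L)) (o(L) = ((L/(-4) + L)/(L + 10))/3 = ((L*(-1/4) + L)/(10 + L))/3 = ((-L/4 + L)/(10 + L))/3 = ((3*L/4)/(10 + L))/3 = (3*L/(4*(10 + L)))/3 = L/(4*(10 + L)))
(o(3) + 14)**2 = ((1/4)*3/(10 + 3) + 14)**2 = ((1/4)*3/13 + 14)**2 = ((1/4)*3*(1/13) + 14)**2 = (3/52 + 14)**2 = (731/52)**2 = 534361/2704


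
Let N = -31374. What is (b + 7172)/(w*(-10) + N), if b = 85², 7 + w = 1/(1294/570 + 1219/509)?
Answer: -4871498493/10593028501 ≈ -0.45988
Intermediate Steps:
w = -4592101/676738 (w = -7 + 1/(1294/570 + 1219/509) = -7 + 1/(1294*(1/570) + 1219*(1/509)) = -7 + 1/(647/285 + 1219/509) = -7 + 1/(676738/145065) = -7 + 145065/676738 = -4592101/676738 ≈ -6.7856)
b = 7225
(b + 7172)/(w*(-10) + N) = (7225 + 7172)/(-4592101/676738*(-10) - 31374) = 14397/(22960505/338369 - 31374) = 14397/(-10593028501/338369) = 14397*(-338369/10593028501) = -4871498493/10593028501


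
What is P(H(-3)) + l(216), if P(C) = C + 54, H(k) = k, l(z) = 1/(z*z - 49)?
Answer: 2376958/46607 ≈ 51.000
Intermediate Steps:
l(z) = 1/(-49 + z**2) (l(z) = 1/(z**2 - 49) = 1/(-49 + z**2))
P(C) = 54 + C
P(H(-3)) + l(216) = (54 - 3) + 1/(-49 + 216**2) = 51 + 1/(-49 + 46656) = 51 + 1/46607 = 2376958/46607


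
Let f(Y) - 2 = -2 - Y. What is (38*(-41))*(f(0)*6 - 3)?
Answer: 4674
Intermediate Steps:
f(Y) = -Y (f(Y) = 2 + (-2 - Y) = -Y)
(38*(-41))*(f(0)*6 - 3) = (38*(-41))*(-1*0*6 - 3) = -1558*(0*6 - 3) = -1558*(0 - 3) = -1558*(-3) = 4674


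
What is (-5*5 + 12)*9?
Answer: -117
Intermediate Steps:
(-5*5 + 12)*9 = (-25 + 12)*9 = -13*9 = -117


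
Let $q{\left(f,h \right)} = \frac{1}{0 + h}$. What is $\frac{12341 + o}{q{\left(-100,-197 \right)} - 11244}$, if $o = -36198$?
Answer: $\frac{4699829}{2215069} \approx 2.1218$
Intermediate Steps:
$q{\left(f,h \right)} = \frac{1}{h}$
$\frac{12341 + o}{q{\left(-100,-197 \right)} - 11244} = \frac{12341 - 36198}{\frac{1}{-197} - 11244} = - \frac{23857}{- \frac{1}{197} - 11244} = - \frac{23857}{- \frac{2215069}{197}} = \left(-23857\right) \left(- \frac{197}{2215069}\right) = \frac{4699829}{2215069}$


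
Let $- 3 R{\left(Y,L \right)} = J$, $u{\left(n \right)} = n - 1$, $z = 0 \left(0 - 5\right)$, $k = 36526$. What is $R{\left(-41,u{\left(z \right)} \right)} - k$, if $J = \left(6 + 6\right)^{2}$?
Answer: $-36574$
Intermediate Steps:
$z = 0$ ($z = 0 \left(-5\right) = 0$)
$u{\left(n \right)} = -1 + n$
$J = 144$ ($J = 12^{2} = 144$)
$R{\left(Y,L \right)} = -48$ ($R{\left(Y,L \right)} = \left(- \frac{1}{3}\right) 144 = -48$)
$R{\left(-41,u{\left(z \right)} \right)} - k = -48 - 36526 = -36574$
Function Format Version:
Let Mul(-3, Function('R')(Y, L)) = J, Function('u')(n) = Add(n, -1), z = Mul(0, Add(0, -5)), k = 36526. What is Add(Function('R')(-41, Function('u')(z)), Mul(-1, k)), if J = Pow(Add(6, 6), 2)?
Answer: -36574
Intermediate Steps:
z = 0 (z = Mul(0, -5) = 0)
Function('u')(n) = Add(-1, n)
J = 144 (J = Pow(12, 2) = 144)
Function('R')(Y, L) = -48 (Function('R')(Y, L) = Mul(Rational(-1, 3), 144) = -48)
Add(Function('R')(-41, Function('u')(z)), Mul(-1, k)) = Add(-48, Mul(-1, 36526)) = Add(-48, -36526) = -36574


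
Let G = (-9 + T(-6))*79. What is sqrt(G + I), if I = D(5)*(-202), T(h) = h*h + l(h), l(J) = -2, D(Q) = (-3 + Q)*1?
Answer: sqrt(1571) ≈ 39.636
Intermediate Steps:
D(Q) = -3 + Q
T(h) = -2 + h**2 (T(h) = h*h - 2 = h**2 - 2 = -2 + h**2)
I = -404 (I = (-3 + 5)*(-202) = 2*(-202) = -404)
G = 1975 (G = (-9 + (-2 + (-6)**2))*79 = (-9 + (-2 + 36))*79 = (-9 + 34)*79 = 25*79 = 1975)
sqrt(G + I) = sqrt(1975 - 404) = sqrt(1571)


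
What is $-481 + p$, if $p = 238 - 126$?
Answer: $-369$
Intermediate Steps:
$p = 112$ ($p = 238 - 126 = 112$)
$-481 + p = -481 + 112 = -369$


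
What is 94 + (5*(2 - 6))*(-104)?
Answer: 2174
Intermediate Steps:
94 + (5*(2 - 6))*(-104) = 94 + (5*(-4))*(-104) = 94 - 20*(-104) = 94 + 2080 = 2174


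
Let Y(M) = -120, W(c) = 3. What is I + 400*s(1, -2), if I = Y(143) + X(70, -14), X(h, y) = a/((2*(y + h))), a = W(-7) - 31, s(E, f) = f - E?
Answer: -5281/4 ≈ -1320.3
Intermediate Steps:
a = -28 (a = 3 - 31 = -28)
X(h, y) = -28/(2*h + 2*y) (X(h, y) = -28*1/(2*(y + h)) = -28*1/(2*(h + y)) = -28/(2*h + 2*y))
I = -481/4 (I = -120 - 14/(70 - 14) = -120 - 14/56 = -120 - 14*1/56 = -120 - 1/4 = -481/4 ≈ -120.25)
I + 400*s(1, -2) = -481/4 + 400*(-2 - 1*1) = -481/4 + 400*(-2 - 1) = -481/4 + 400*(-3) = -481/4 - 1200 = -5281/4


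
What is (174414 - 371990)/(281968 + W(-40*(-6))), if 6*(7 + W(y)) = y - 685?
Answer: -1185456/1691321 ≈ -0.70091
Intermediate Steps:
W(y) = -727/6 + y/6 (W(y) = -7 + (y - 685)/6 = -7 + (-685 + y)/6 = -7 + (-685/6 + y/6) = -727/6 + y/6)
(174414 - 371990)/(281968 + W(-40*(-6))) = (174414 - 371990)/(281968 + (-727/6 + (-40*(-6))/6)) = -197576/(281968 + (-727/6 + (⅙)*240)) = -197576/(281968 + (-727/6 + 40)) = -197576/(281968 - 487/6) = -197576/1691321/6 = -197576*6/1691321 = -1185456/1691321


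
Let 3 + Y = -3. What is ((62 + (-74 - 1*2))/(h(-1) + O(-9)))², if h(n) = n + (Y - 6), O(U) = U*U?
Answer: 49/1156 ≈ 0.042388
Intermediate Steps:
Y = -6 (Y = -3 - 3 = -6)
O(U) = U²
h(n) = -12 + n (h(n) = n + (-6 - 6) = n - 12 = -12 + n)
((62 + (-74 - 1*2))/(h(-1) + O(-9)))² = ((62 + (-74 - 1*2))/((-12 - 1) + (-9)²))² = ((62 + (-74 - 2))/(-13 + 81))² = ((62 - 76)/68)² = (-14*1/68)² = (-7/34)² = 49/1156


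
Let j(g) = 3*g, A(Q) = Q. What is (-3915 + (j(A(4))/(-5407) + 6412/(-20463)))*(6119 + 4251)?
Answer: -4492325342649350/110643441 ≈ -4.0602e+7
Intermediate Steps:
(-3915 + (j(A(4))/(-5407) + 6412/(-20463)))*(6119 + 4251) = (-3915 + ((3*4)/(-5407) + 6412/(-20463)))*(6119 + 4251) = (-3915 + (12*(-1/5407) + 6412*(-1/20463)))*10370 = (-3915 + (-12/5407 - 6412/20463))*10370 = (-3915 - 34915240/110643441)*10370 = -433203986755/110643441*10370 = -4492325342649350/110643441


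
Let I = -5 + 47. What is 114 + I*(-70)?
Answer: -2826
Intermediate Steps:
I = 42
114 + I*(-70) = 114 + 42*(-70) = 114 - 2940 = -2826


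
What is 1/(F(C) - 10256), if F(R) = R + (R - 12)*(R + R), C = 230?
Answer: 1/90254 ≈ 1.1080e-5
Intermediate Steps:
F(R) = R + 2*R*(-12 + R) (F(R) = R + (-12 + R)*(2*R) = R + 2*R*(-12 + R))
1/(F(C) - 10256) = 1/(230*(-23 + 2*230) - 10256) = 1/(230*(-23 + 460) - 10256) = 1/(230*437 - 10256) = 1/(100510 - 10256) = 1/90254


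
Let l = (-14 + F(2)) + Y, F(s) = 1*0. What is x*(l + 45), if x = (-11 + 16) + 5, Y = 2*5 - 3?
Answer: 380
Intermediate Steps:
F(s) = 0
Y = 7 (Y = 10 - 3 = 7)
x = 10 (x = 5 + 5 = 10)
l = -7 (l = (-14 + 0) + 7 = -14 + 7 = -7)
x*(l + 45) = 10*(-7 + 45) = 10*38 = 380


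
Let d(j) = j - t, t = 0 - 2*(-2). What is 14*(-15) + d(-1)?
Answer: -215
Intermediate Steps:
t = 4 (t = 0 + 4 = 4)
d(j) = -4 + j (d(j) = j - 1*4 = j - 4 = -4 + j)
14*(-15) + d(-1) = 14*(-15) + (-4 - 1) = -210 - 5 = -215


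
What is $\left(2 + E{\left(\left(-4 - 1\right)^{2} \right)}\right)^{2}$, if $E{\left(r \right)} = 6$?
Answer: $64$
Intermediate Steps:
$\left(2 + E{\left(\left(-4 - 1\right)^{2} \right)}\right)^{2} = \left(2 + 6\right)^{2} = 8^{2} = 64$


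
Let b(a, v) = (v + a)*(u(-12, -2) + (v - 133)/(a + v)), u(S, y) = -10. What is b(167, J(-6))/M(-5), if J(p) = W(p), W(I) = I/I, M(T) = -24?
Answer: 151/2 ≈ 75.500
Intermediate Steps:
W(I) = 1
J(p) = 1
b(a, v) = (-10 + (-133 + v)/(a + v))*(a + v) (b(a, v) = (v + a)*(-10 + (v - 133)/(a + v)) = (a + v)*(-10 + (-133 + v)/(a + v)) = (-10 + (-133 + v)/(a + v))*(a + v))
b(167, J(-6))/M(-5) = (-133 - 10*167 - 9*1)/(-24) = (-133 - 1670 - 9)*(-1/24) = -1812*(-1/24) = 151/2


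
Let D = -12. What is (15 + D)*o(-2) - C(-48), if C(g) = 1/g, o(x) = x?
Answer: -287/48 ≈ -5.9792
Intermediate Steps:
(15 + D)*o(-2) - C(-48) = (15 - 12)*(-2) - 1/(-48) = 3*(-2) - 1*(-1/48) = -6 + 1/48 = -287/48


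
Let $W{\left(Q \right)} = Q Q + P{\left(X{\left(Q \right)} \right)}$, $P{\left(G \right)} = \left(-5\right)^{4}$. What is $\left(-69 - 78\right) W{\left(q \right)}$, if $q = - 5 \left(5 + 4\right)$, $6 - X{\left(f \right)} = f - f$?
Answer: $-389550$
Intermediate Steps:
$X{\left(f \right)} = 6$ ($X{\left(f \right)} = 6 - \left(f - f\right) = 6 - 0 = 6 + 0 = 6$)
$P{\left(G \right)} = 625$
$q = -45$ ($q = \left(-5\right) 9 = -45$)
$W{\left(Q \right)} = 625 + Q^{2}$ ($W{\left(Q \right)} = Q Q + 625 = Q^{2} + 625 = 625 + Q^{2}$)
$\left(-69 - 78\right) W{\left(q \right)} = \left(-69 - 78\right) \left(625 + \left(-45\right)^{2}\right) = - 147 \left(625 + 2025\right) = \left(-147\right) 2650 = -389550$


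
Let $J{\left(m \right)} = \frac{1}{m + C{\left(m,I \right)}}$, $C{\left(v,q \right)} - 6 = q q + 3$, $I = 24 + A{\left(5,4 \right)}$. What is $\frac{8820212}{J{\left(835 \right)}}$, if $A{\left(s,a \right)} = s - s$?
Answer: $12524701040$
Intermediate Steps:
$A{\left(s,a \right)} = 0$
$I = 24$ ($I = 24 + 0 = 24$)
$C{\left(v,q \right)} = 9 + q^{2}$ ($C{\left(v,q \right)} = 6 + \left(q q + 3\right) = 6 + \left(q^{2} + 3\right) = 6 + \left(3 + q^{2}\right) = 9 + q^{2}$)
$J{\left(m \right)} = \frac{1}{585 + m}$ ($J{\left(m \right)} = \frac{1}{m + \left(9 + 24^{2}\right)} = \frac{1}{m + \left(9 + 576\right)} = \frac{1}{m + 585} = \frac{1}{585 + m}$)
$\frac{8820212}{J{\left(835 \right)}} = \frac{8820212}{\frac{1}{585 + 835}} = \frac{8820212}{\frac{1}{1420}} = 8820212 \frac{1}{\frac{1}{1420}} = 8820212 \cdot 1420 = 12524701040$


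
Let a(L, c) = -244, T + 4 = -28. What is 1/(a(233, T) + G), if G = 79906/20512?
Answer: -10256/2462511 ≈ -0.0041649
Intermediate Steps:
T = -32 (T = -4 - 28 = -32)
G = 39953/10256 (G = 79906*(1/20512) = 39953/10256 ≈ 3.8956)
1/(a(233, T) + G) = 1/(-244 + 39953/10256) = 1/(-2462511/10256) = -10256/2462511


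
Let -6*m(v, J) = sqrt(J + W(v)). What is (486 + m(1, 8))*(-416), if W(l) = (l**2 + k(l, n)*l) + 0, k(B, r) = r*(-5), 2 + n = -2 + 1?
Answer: -202176 + 416*sqrt(6)/3 ≈ -2.0184e+5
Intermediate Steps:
n = -3 (n = -2 + (-2 + 1) = -2 - 1 = -3)
k(B, r) = -5*r
W(l) = l**2 + 15*l (W(l) = (l**2 + (-5*(-3))*l) + 0 = (l**2 + 15*l) + 0 = l**2 + 15*l)
m(v, J) = -sqrt(J + v*(15 + v))/6
(486 + m(1, 8))*(-416) = (486 - sqrt(8 + 1*(15 + 1))/6)*(-416) = (486 - sqrt(8 + 1*16)/6)*(-416) = (486 - sqrt(8 + 16)/6)*(-416) = (486 - sqrt(6)/3)*(-416) = -202176 + 416*sqrt(6)/3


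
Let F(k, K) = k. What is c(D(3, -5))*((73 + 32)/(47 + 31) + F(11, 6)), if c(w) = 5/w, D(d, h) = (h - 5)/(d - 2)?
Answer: -321/52 ≈ -6.1731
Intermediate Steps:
D(d, h) = (-5 + h)/(-2 + d)
c(D(3, -5))*((73 + 32)/(47 + 31) + F(11, 6)) = (5/(((-5 - 5)/(-2 + 3))))*((73 + 32)/(47 + 31) + 11) = (5/((-10/1)))*(105/78 + 11) = (5/((1*(-10))))*(105*(1/78) + 11) = (5/(-10))*(35/26 + 11) = (5*(-⅒))*(321/26) = -½*321/26 = -321/52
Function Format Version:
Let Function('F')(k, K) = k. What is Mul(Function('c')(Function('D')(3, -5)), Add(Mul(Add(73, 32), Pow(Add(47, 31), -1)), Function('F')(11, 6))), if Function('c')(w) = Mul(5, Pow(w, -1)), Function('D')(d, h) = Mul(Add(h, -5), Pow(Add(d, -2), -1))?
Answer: Rational(-321, 52) ≈ -6.1731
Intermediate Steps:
Function('D')(d, h) = Mul(Pow(Add(-2, d), -1), Add(-5, h)) (Function('D')(d, h) = Mul(Add(-5, h), Pow(Add(-2, d), -1)) = Mul(Pow(Add(-2, d), -1), Add(-5, h)))
Mul(Function('c')(Function('D')(3, -5)), Add(Mul(Add(73, 32), Pow(Add(47, 31), -1)), Function('F')(11, 6))) = Mul(Mul(5, Pow(Mul(Pow(Add(-2, 3), -1), Add(-5, -5)), -1)), Add(Mul(Add(73, 32), Pow(Add(47, 31), -1)), 11)) = Mul(Mul(5, Pow(Mul(Pow(1, -1), -10), -1)), Add(Mul(105, Pow(78, -1)), 11)) = Mul(Mul(5, Pow(Mul(1, -10), -1)), Add(Mul(105, Rational(1, 78)), 11)) = Mul(Mul(5, Pow(-10, -1)), Add(Rational(35, 26), 11)) = Mul(Mul(5, Rational(-1, 10)), Rational(321, 26)) = Mul(Rational(-1, 2), Rational(321, 26)) = Rational(-321, 52)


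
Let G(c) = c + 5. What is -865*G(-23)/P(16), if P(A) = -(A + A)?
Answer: -7785/16 ≈ -486.56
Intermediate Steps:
G(c) = 5 + c
P(A) = -2*A
-865*G(-23)/P(16) = -865/((-2*16)/(5 - 23)) = -865/((-32/(-18))) = -865/((-32*(-1/18))) = -865/16/9 = -865*9/16 = -7785/16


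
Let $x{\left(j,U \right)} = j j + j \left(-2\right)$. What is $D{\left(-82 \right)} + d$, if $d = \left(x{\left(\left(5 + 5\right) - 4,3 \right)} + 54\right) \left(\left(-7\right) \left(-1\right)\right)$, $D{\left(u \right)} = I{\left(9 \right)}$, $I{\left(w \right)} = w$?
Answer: $555$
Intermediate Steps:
$D{\left(u \right)} = 9$
$x{\left(j,U \right)} = j^{2} - 2 j$
$d = 546$ ($d = \left(\left(\left(5 + 5\right) - 4\right) \left(-2 + \left(\left(5 + 5\right) - 4\right)\right) + 54\right) \left(\left(-7\right) \left(-1\right)\right) = \left(\left(10 - 4\right) \left(-2 + \left(10 - 4\right)\right) + 54\right) 7 = \left(6 \left(-2 + 6\right) + 54\right) 7 = \left(6 \cdot 4 + 54\right) 7 = \left(24 + 54\right) 7 = 78 \cdot 7 = 546$)
$D{\left(-82 \right)} + d = 9 + 546 = 555$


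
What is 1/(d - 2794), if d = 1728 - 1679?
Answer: -1/2745 ≈ -0.00036430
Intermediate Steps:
d = 49
1/(d - 2794) = 1/(49 - 2794) = 1/(-2745) = -1/2745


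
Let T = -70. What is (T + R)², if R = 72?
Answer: 4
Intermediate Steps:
(T + R)² = (-70 + 72)² = 2² = 4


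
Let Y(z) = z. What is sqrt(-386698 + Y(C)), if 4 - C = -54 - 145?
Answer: I*sqrt(386495) ≈ 621.69*I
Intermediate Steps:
C = 203 (C = 4 - (-54 - 145) = 4 - 1*(-199) = 4 + 199 = 203)
sqrt(-386698 + Y(C)) = sqrt(-386698 + 203) = sqrt(-386495) = I*sqrt(386495)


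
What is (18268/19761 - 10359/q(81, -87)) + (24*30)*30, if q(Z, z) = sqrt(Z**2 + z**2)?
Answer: 426855868/19761 - 3453*sqrt(1570)/1570 ≈ 21514.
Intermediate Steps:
(18268/19761 - 10359/q(81, -87)) + (24*30)*30 = (18268/19761 - 10359/sqrt(81**2 + (-87)**2)) + (24*30)*30 = (18268*(1/19761) - 10359/sqrt(6561 + 7569)) + 720*30 = (18268/19761 - 10359*sqrt(1570)/4710) + 21600 = (18268/19761 - 3453*sqrt(1570)/1570) + 21600 = 426855868/19761 - 3453*sqrt(1570)/1570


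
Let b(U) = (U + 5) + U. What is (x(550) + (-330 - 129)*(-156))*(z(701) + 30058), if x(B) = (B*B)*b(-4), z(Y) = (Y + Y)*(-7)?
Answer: -16921878624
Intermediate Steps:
b(U) = 5 + 2*U (b(U) = (5 + U) + U = 5 + 2*U)
z(Y) = -14*Y (z(Y) = (2*Y)*(-7) = -14*Y)
x(B) = -3*B² (x(B) = (B*B)*(5 + 2*(-4)) = B²*(5 - 8) = B²*(-3) = -3*B²)
(x(550) + (-330 - 129)*(-156))*(z(701) + 30058) = (-3*550² + (-330 - 129)*(-156))*(-14*701 + 30058) = (-3*302500 - 459*(-156))*(-9814 + 30058) = (-907500 + 71604)*20244 = -835896*20244 = -16921878624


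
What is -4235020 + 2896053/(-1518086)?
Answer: -6429127467773/1518086 ≈ -4.2350e+6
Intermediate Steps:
-4235020 + 2896053/(-1518086) = -4235020 + 2896053*(-1/1518086) = -4235020 - 2896053/1518086 = -6429127467773/1518086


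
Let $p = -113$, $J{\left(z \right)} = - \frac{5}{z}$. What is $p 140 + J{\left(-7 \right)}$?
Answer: $- \frac{110735}{7} \approx -15819.0$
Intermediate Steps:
$p 140 + J{\left(-7 \right)} = \left(-113\right) 140 - \frac{5}{-7} = -15820 - - \frac{5}{7} = -15820 + \frac{5}{7} = - \frac{110735}{7}$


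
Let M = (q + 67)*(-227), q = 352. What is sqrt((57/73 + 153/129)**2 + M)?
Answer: I*sqrt(937140801997)/3139 ≈ 308.4*I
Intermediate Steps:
M = -95113 (M = (352 + 67)*(-227) = 419*(-227) = -95113)
sqrt((57/73 + 153/129)**2 + M) = sqrt((57/73 + 153/129)**2 - 95113) = sqrt((57*(1/73) + 153*(1/129))**2 - 95113) = sqrt((57/73 + 51/43)**2 - 95113) = sqrt((6174/3139)**2 - 95113) = sqrt(38118276/9853321 - 95113) = sqrt(-937140801997/9853321) = I*sqrt(937140801997)/3139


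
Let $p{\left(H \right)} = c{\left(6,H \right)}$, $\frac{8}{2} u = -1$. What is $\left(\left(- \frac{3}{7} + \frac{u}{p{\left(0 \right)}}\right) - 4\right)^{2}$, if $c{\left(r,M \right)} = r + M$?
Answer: $\frac{564001}{28224} \approx 19.983$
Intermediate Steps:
$u = - \frac{1}{4}$ ($u = \frac{1}{4} \left(-1\right) = - \frac{1}{4} \approx -0.25$)
$c{\left(r,M \right)} = M + r$
$p{\left(H \right)} = 6 + H$ ($p{\left(H \right)} = H + 6 = 6 + H$)
$\left(\left(- \frac{3}{7} + \frac{u}{p{\left(0 \right)}}\right) - 4\right)^{2} = \left(\left(- \frac{3}{7} - \frac{1}{4 \left(6 + 0\right)}\right) - 4\right)^{2} = \left(\left(\left(-3\right) \frac{1}{7} - \frac{1}{4 \cdot 6}\right) - 4\right)^{2} = \left(\left(- \frac{3}{7} - \frac{1}{24}\right) - 4\right)^{2} = \left(- \frac{79}{168} - 4\right)^{2} = \left(- \frac{751}{168}\right)^{2} = \frac{564001}{28224}$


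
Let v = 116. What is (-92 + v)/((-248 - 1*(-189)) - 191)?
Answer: -12/125 ≈ -0.096000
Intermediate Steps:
(-92 + v)/((-248 - 1*(-189)) - 191) = (-92 + 116)/((-248 - 1*(-189)) - 191) = 24/((-248 + 189) - 191) = 24/(-59 - 191) = 24/(-250) = 24*(-1/250) = -12/125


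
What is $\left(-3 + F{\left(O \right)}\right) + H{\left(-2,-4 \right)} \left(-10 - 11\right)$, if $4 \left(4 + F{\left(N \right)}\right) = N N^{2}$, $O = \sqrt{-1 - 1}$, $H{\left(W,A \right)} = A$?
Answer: $77 - \frac{i \sqrt{2}}{2} \approx 77.0 - 0.70711 i$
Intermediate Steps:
$O = i \sqrt{2}$ ($O = \sqrt{-2} = i \sqrt{2} \approx 1.4142 i$)
$F{\left(N \right)} = -4 + \frac{N^{3}}{4}$ ($F{\left(N \right)} = -4 + \frac{N N^{2}}{4} = -4 + \frac{N^{3}}{4}$)
$\left(-3 + F{\left(O \right)}\right) + H{\left(-2,-4 \right)} \left(-10 - 11\right) = \left(-3 - \left(4 - \frac{\left(i \sqrt{2}\right)^{3}}{4}\right)\right) - 4 \left(-10 - 11\right) = \left(-3 - \left(4 - \frac{\left(-2\right) i \sqrt{2}}{4}\right)\right) - -84 = \left(-3 - \left(4 + \frac{i \sqrt{2}}{2}\right)\right) + 84 = \left(-7 - \frac{i \sqrt{2}}{2}\right) + 84 = 77 - \frac{i \sqrt{2}}{2}$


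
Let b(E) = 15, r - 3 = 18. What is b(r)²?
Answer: 225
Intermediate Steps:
r = 21 (r = 3 + 18 = 21)
b(r)² = 15² = 225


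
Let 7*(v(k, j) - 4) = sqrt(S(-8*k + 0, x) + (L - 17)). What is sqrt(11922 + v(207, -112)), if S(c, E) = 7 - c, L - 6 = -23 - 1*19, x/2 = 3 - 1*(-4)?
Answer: sqrt(584374 + 7*sqrt(1610))/7 ≈ 109.23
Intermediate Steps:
x = 14 (x = 2*(3 - 1*(-4)) = 2*(3 + 4) = 2*7 = 14)
L = -36 (L = 6 + (-23 - 1*19) = 6 + (-23 - 19) = 6 - 42 = -36)
v(k, j) = 4 + sqrt(-46 + 8*k)/7 (v(k, j) = 4 + sqrt((7 - (-8*k + 0)) + (-36 - 17))/7 = 4 + sqrt((7 - (-8)*k) - 53)/7 = 4 + sqrt((7 + 8*k) - 53)/7 = 4 + sqrt(-46 + 8*k)/7)
sqrt(11922 + v(207, -112)) = sqrt(11922 + (4 + sqrt(-46 + 8*207)/7)) = sqrt(11922 + (4 + sqrt(-46 + 1656)/7)) = sqrt(11922 + (4 + sqrt(1610)/7)) = sqrt(11926 + sqrt(1610)/7)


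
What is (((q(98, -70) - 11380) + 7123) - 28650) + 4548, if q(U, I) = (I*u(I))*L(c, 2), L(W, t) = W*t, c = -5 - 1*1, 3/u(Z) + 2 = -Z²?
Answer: -23169723/817 ≈ -28360.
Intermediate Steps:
u(Z) = 3/(-2 - Z²)
c = -6 (c = -5 - 1 = -6)
q(U, I) = 36*I/(2 + I²) (q(U, I) = (I*(-3/(2 + I²)))*(-6*2) = -3*I/(2 + I²)*(-12) = 36*I/(2 + I²))
(((q(98, -70) - 11380) + 7123) - 28650) + 4548 = (((36*(-70)/(2 + (-70)²) - 11380) + 7123) - 28650) + 4548 = (((36*(-70)/(2 + 4900) - 11380) + 7123) - 28650) + 4548 = (((36*(-70)/4902 - 11380) + 7123) - 28650) + 4548 = (((36*(-70)*(1/4902) - 11380) + 7123) - 28650) + 4548 = (((-420/817 - 11380) + 7123) - 28650) + 4548 = ((-9297880/817 + 7123) - 28650) + 4548 = (-3478389/817 - 28650) + 4548 = -26885439/817 + 4548 = -23169723/817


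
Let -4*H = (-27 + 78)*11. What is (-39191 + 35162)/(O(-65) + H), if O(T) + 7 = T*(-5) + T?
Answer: -16116/451 ≈ -35.734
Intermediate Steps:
H = -561/4 (H = -(-27 + 78)*11/4 = -51*11/4 = -1/4*561 = -561/4 ≈ -140.25)
O(T) = -7 - 4*T (O(T) = -7 + (T*(-5) + T) = -7 + (-5*T + T) = -7 - 4*T)
(-39191 + 35162)/(O(-65) + H) = (-39191 + 35162)/((-7 - 4*(-65)) - 561/4) = -4029/((-7 + 260) - 561/4) = -4029/(253 - 561/4) = -4029/451/4 = -4029*4/451 = -16116/451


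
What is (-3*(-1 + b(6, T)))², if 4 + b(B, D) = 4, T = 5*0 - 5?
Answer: 9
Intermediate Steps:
T = -5 (T = 0 - 5 = -5)
b(B, D) = 0 (b(B, D) = -4 + 4 = 0)
(-3*(-1 + b(6, T)))² = (-3*(-1 + 0))² = (-3*(-1))² = 3² = 9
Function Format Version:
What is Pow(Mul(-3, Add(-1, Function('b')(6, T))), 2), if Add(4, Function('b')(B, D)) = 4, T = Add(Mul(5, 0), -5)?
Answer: 9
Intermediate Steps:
T = -5 (T = Add(0, -5) = -5)
Function('b')(B, D) = 0 (Function('b')(B, D) = Add(-4, 4) = 0)
Pow(Mul(-3, Add(-1, Function('b')(6, T))), 2) = Pow(Mul(-3, Add(-1, 0)), 2) = Pow(Mul(-3, -1), 2) = Pow(3, 2) = 9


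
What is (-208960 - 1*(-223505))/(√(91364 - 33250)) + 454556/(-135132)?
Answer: -113639/33783 + 14545*√1186/8302 ≈ 56.972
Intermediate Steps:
(-208960 - 1*(-223505))/(√(91364 - 33250)) + 454556/(-135132) = (-208960 + 223505)/(√58114) + 454556*(-1/135132) = 14545/((7*√1186)) - 113639/33783 = 14545*(√1186/8302) - 113639/33783 = 14545*√1186/8302 - 113639/33783 = -113639/33783 + 14545*√1186/8302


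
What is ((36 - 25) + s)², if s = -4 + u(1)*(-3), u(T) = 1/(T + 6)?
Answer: 2116/49 ≈ 43.184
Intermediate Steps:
u(T) = 1/(6 + T)
s = -31/7 (s = -4 - 3/(6 + 1) = -4 - 3/7 = -31/7 ≈ -4.4286)
((36 - 25) + s)² = ((36 - 25) - 31/7)² = (11 - 31/7)² = (46/7)² = 2116/49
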